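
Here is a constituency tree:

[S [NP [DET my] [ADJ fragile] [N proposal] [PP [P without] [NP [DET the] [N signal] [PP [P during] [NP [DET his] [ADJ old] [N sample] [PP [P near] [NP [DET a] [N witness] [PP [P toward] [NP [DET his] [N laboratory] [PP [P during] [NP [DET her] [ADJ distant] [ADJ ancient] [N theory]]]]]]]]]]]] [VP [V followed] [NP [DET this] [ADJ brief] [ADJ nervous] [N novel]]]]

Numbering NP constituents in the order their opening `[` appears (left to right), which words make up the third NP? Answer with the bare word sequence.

his old sample near a witness toward his laboratory during her distant ancient theory

The NP opening brackets appear, in order, over: "my fragile proposal without the signal during his old sample near a witness toward his laboratory during her distant ancient theory"; "the signal during his old sample near a witness toward his laboratory during her distant ancient theory"; "his old sample near a witness toward his laboratory during her distant ancient theory"; "a witness toward his laboratory during her distant ancient theory"; "his laboratory during her distant ancient theory"; "her distant ancient theory"; "this brief nervous novel". The third one spans "his old sample near a witness toward his laboratory during her distant ancient theory".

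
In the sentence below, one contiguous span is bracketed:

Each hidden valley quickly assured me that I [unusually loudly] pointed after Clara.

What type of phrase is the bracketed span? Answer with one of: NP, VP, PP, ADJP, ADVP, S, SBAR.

ADVP

The bracketed span "unusually loudly" is headed by "loudly", making it an adverb phrase (ADVP).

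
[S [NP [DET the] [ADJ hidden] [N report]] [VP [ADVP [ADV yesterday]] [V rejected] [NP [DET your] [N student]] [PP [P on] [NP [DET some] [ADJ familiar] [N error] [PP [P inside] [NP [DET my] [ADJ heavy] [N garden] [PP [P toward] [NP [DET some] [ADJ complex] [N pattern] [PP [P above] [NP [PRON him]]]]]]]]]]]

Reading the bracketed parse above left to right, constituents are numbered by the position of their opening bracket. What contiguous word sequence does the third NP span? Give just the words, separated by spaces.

some familiar error inside my heavy garden toward some complex pattern above him

Opening `[NP` markers occur at word positions 1, 6, 9, 13, 17, 21; the third of these opens the constituent [NP some familiar error inside my heavy garden toward some complex pattern above him].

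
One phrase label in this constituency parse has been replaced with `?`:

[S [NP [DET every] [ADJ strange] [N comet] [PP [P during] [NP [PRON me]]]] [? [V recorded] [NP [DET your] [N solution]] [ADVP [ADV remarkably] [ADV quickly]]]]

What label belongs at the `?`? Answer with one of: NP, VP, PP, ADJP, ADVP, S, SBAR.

The `?` node immediately contains: V 'recorded', NP, ADVP. That is the internal structure of a verb phrase, so the label is VP.

VP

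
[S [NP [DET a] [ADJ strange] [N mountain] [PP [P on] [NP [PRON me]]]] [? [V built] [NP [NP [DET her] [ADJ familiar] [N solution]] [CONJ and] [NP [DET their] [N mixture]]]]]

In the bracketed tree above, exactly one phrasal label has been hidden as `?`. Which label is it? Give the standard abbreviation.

VP

The `?` node immediately contains: V 'built', NP. That is the internal structure of a verb phrase, so the label is VP.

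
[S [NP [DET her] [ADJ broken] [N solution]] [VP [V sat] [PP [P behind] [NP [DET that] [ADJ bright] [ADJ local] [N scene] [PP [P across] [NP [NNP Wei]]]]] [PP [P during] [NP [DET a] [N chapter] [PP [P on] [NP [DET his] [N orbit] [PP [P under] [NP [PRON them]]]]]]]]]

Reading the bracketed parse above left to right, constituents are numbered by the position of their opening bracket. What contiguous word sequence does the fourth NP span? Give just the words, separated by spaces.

In left-to-right order the NP constituents are "her broken solution"; "that bright local scene across Wei"; "Wei"; "a chapter on his orbit under them"; "his orbit under them"; "them". Number 4 is "a chapter on his orbit under them".

a chapter on his orbit under them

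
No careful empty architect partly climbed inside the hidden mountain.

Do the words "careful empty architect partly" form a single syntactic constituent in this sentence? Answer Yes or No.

No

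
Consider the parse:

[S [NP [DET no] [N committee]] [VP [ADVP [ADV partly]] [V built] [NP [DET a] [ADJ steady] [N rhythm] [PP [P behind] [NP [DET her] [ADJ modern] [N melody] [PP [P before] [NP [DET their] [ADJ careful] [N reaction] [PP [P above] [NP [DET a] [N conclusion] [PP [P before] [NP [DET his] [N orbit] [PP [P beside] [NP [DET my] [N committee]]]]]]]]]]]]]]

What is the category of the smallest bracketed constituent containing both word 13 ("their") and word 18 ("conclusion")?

NP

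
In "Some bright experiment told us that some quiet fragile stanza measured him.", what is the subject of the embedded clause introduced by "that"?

The subject of the embedded clause introduced by "that" is the NP immediately before the verb "measured": "some quiet fragile stanza".

some quiet fragile stanza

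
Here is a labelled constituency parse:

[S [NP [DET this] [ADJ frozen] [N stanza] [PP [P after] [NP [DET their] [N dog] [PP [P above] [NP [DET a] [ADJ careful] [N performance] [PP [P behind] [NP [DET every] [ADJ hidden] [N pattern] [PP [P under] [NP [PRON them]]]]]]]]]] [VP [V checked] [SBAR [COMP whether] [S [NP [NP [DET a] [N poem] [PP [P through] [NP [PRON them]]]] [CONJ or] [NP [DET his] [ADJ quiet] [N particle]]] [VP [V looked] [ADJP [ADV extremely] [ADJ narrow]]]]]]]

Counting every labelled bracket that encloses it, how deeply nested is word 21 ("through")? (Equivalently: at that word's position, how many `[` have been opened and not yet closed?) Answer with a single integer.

8

Path from the root down to the word: S → VP → SBAR → S → NP → NP → PP → P. That is 8 enclosing brackets.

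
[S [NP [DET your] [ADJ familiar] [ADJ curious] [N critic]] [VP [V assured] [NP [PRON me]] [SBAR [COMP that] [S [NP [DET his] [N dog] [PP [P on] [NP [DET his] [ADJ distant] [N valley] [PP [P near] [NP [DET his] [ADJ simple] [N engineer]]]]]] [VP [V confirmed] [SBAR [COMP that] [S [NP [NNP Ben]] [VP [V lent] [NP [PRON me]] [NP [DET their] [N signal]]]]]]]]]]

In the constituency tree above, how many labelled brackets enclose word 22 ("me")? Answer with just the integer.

10

Counting open brackets not yet closed at "me": [S [VP [SBAR [S [VP [SBAR [S [VP [NP [PRON = 10.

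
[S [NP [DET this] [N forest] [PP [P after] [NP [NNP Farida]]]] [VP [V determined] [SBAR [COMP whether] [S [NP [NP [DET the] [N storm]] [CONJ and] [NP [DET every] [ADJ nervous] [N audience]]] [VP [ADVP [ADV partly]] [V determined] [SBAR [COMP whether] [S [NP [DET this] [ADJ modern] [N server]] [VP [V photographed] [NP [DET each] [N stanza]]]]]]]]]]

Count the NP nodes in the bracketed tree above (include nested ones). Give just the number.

7

Listing each NP by its span: [NP this forest after Farida]; [NP Farida]; [NP the storm and every nervous audience]; [NP the storm]; [NP every nervous audience]; [NP this modern server] … — that makes 7.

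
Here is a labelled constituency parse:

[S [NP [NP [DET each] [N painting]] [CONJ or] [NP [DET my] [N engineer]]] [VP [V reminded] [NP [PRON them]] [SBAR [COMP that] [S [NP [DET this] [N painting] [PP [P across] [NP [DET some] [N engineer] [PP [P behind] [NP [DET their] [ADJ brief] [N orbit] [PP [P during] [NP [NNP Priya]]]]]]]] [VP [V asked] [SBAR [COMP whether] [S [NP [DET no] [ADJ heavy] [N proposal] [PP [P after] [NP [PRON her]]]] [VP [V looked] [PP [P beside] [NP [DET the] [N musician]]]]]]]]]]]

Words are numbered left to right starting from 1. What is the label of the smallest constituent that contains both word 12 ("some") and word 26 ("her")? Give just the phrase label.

S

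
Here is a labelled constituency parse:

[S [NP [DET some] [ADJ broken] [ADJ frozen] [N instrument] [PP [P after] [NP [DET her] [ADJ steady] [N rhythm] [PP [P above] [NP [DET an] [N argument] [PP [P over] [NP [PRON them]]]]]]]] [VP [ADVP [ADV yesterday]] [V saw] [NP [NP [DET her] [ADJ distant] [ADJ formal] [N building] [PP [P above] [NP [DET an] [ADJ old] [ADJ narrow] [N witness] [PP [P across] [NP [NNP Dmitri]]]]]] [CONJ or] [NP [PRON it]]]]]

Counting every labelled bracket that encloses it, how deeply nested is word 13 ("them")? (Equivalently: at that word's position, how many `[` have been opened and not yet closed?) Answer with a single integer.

9

Path from the root down to the word: S → NP → PP → NP → PP → NP → PP → NP → PRON. That is 9 enclosing brackets.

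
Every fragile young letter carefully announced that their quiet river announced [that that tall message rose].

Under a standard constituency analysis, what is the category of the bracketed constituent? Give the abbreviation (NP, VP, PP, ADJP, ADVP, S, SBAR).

The bracketed span "that that tall message rose" is headed by "that", making it a subordinate clause (SBAR).

SBAR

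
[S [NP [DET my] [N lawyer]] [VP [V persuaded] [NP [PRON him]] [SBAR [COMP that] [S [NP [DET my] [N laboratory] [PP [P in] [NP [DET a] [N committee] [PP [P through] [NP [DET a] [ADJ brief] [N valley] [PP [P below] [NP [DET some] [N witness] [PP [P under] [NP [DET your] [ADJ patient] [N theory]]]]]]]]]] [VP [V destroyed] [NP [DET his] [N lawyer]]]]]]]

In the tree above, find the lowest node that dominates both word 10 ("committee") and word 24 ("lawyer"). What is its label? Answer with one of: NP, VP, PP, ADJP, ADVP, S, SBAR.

S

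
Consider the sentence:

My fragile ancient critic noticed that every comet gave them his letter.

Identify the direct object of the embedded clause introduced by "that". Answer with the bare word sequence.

his letter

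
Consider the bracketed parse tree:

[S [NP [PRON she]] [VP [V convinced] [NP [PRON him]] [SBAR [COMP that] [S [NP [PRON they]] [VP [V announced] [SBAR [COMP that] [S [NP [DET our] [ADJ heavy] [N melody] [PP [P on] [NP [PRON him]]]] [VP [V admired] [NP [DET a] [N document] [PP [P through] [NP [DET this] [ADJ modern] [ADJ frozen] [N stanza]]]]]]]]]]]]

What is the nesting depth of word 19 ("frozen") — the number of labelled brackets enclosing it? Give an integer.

Path from the root down to the word: S → VP → SBAR → S → VP → SBAR → S → VP → NP → PP → NP → ADJ. That is 12 enclosing brackets.

12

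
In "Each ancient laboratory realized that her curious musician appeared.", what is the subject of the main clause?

each ancient laboratory

The subject of the main clause is the NP immediately before the verb "realized": "each ancient laboratory".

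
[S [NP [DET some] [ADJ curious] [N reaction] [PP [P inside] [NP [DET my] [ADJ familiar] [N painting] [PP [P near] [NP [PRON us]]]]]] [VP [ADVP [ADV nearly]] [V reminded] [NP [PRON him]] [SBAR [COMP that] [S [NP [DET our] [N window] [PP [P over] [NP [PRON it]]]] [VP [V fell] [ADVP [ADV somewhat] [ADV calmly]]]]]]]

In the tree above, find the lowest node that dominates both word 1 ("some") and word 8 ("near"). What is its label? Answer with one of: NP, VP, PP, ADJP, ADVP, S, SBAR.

The smallest bracket enclosing both words is [NP some curious reaction inside my familiar painting near us], so the label is NP.

NP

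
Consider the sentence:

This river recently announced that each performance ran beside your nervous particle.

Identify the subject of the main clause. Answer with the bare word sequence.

The subject of the main clause is the NP immediately before the verb "announced": "this river".

this river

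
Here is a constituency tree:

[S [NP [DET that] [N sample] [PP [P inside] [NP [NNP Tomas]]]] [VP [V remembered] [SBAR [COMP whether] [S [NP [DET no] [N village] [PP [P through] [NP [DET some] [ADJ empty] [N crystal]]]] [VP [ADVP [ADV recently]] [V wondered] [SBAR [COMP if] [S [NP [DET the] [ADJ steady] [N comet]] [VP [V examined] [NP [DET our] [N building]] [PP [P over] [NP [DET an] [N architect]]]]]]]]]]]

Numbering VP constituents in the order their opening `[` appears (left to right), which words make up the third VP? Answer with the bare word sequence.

examined our building over an architect

In left-to-right order the VP constituents are "remembered whether no village through some empty crystal recently wondered if the steady comet examined our building over an architect"; "recently wondered if the steady comet examined our building over an architect"; "examined our building over an architect". Number 3 is "examined our building over an architect".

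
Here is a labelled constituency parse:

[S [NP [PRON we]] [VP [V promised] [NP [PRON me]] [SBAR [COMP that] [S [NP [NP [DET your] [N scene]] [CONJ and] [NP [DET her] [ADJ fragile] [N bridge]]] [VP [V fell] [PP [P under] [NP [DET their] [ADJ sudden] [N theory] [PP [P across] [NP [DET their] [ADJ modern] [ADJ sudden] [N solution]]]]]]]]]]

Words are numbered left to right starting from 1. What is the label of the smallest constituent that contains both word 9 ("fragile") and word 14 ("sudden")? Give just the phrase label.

Both words fall inside [S your scene and her fragile bridge fell under their sudden theory across their modern sudden solution] (words 5–20), and no smaller constituent contains them both. Label: S.

S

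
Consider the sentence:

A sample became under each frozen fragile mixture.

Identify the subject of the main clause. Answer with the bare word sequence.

In the main clause the verb is "became"; the NP preceding it, "a sample", is the subject.

a sample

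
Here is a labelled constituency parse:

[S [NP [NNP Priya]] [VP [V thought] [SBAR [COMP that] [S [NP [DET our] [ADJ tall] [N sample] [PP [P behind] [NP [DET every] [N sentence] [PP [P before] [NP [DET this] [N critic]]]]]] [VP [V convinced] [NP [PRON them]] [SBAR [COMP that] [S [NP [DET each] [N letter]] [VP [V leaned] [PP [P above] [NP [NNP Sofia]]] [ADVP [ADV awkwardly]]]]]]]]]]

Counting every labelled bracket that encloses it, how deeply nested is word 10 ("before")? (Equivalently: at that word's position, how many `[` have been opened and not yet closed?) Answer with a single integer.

The word sits inside P, which is inside PP, inside NP, inside PP, inside NP, inside S, inside SBAR, inside VP, inside S — 9 brackets in all.

9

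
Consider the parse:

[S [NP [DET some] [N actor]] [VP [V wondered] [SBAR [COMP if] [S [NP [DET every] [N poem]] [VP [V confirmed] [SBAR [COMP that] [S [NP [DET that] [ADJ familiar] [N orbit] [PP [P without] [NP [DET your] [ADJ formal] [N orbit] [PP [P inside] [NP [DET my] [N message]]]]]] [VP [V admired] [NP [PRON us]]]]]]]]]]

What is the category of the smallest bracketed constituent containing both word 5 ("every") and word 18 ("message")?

S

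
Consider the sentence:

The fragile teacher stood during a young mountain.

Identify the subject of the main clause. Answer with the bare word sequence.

the fragile teacher

The subject of the main clause is the NP immediately before the verb "stood": "the fragile teacher".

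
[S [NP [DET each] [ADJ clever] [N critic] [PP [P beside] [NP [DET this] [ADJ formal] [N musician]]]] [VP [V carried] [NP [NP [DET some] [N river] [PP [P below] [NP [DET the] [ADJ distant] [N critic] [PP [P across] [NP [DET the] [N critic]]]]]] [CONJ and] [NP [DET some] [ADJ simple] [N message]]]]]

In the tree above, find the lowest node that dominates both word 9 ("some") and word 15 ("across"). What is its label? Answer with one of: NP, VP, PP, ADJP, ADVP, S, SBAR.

NP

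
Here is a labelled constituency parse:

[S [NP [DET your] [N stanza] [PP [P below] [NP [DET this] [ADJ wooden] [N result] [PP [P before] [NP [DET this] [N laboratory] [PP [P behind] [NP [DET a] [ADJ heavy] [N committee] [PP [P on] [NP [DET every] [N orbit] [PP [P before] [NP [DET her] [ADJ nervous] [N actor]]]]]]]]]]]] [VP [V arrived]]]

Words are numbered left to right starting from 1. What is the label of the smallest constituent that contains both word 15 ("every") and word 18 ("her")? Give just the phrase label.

NP

Both words fall inside [NP every orbit before her nervous actor] (words 15–20), and no smaller constituent contains them both. Label: NP.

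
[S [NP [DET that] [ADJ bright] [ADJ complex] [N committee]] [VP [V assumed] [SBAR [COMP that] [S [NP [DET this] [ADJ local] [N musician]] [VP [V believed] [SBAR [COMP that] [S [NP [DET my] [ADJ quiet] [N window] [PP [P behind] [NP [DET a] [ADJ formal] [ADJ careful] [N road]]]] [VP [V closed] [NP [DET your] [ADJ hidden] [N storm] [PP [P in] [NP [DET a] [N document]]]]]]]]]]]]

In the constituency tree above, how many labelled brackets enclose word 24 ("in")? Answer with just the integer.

11

The word sits inside P, which is inside PP, inside NP, inside VP, inside S, inside SBAR, inside VP, inside S, inside SBAR, inside VP, inside S — 11 brackets in all.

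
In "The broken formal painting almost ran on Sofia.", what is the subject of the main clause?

The subject of the main clause is the NP immediately before the verb "ran": "the broken formal painting".

the broken formal painting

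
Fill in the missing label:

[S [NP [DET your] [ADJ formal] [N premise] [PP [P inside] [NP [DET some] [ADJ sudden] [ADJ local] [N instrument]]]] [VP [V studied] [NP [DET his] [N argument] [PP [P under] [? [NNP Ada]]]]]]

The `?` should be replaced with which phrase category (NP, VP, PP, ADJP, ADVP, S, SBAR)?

NP

The `?` node immediately contains: NNP 'Ada'. That is the internal structure of a noun phrase, so the label is NP.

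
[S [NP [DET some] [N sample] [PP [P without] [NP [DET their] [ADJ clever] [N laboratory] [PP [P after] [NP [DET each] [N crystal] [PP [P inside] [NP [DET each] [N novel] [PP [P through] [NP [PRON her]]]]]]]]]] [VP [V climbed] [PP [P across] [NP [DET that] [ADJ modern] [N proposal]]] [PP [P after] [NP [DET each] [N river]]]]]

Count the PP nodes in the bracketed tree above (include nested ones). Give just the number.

The PP constituents are: [PP without their clever laboratory after each crystal inside each novel through her]; [PP after each crystal inside each novel through her]; [PP inside each novel through her]; [PP through her]; [PP across that modern proposal]; [PP after each river]. Total: 6.

6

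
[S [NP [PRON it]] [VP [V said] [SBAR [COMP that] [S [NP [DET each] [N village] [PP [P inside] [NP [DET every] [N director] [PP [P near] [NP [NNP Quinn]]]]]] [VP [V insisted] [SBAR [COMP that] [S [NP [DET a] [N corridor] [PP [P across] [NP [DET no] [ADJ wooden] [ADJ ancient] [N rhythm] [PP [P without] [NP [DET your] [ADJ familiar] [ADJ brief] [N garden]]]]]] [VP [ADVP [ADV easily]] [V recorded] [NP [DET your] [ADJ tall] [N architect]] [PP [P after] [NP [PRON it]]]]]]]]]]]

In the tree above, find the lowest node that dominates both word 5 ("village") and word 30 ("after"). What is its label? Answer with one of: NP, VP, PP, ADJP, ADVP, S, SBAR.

S

Word 5 lies under S → VP → SBAR → S → NP → N; word 30 lies under S → VP → SBAR → S → VP → SBAR → S → VP → PP → P. The lowest shared node is the S.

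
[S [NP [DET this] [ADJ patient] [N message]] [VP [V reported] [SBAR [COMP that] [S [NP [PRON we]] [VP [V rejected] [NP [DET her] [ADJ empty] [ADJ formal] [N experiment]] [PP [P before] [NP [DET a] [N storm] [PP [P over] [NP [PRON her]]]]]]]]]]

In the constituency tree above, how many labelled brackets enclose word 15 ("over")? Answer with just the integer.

9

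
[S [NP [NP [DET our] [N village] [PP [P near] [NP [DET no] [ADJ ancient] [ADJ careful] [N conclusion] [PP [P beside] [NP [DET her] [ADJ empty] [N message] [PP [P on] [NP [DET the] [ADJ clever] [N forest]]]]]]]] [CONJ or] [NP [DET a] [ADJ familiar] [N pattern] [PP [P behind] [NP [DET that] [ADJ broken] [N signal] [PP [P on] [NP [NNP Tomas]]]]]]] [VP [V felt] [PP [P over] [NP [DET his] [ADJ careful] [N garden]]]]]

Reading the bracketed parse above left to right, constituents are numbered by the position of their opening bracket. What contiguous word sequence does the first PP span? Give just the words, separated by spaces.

near no ancient careful conclusion beside her empty message on the clever forest

In left-to-right order the PP constituents are "near no ancient careful conclusion beside her empty message on the clever forest"; "beside her empty message on the clever forest"; "on the clever forest"; "behind that broken signal on Tomas"; "on Tomas"; "over his careful garden". Number 1 is "near no ancient careful conclusion beside her empty message on the clever forest".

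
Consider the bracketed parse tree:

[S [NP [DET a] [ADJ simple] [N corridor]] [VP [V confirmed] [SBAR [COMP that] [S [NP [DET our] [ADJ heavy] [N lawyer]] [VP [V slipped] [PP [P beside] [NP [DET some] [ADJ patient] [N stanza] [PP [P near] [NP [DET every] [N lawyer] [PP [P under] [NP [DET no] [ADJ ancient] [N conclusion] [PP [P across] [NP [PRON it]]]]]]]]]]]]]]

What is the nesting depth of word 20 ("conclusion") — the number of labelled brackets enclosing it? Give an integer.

Path from the root down to the word: S → VP → SBAR → S → VP → PP → NP → PP → NP → PP → NP → N. That is 12 enclosing brackets.

12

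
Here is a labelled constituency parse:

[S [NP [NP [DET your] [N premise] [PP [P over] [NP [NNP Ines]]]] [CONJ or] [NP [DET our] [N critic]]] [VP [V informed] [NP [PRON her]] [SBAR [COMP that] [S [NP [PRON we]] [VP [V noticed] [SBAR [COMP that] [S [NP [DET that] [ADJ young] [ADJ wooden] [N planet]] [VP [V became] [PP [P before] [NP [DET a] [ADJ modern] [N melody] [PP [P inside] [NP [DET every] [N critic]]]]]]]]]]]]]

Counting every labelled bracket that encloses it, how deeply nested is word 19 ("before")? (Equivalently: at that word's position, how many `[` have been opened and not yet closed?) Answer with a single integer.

10

The word sits inside P, which is inside PP, inside VP, inside S, inside SBAR, inside VP, inside S, inside SBAR, inside VP, inside S — 10 brackets in all.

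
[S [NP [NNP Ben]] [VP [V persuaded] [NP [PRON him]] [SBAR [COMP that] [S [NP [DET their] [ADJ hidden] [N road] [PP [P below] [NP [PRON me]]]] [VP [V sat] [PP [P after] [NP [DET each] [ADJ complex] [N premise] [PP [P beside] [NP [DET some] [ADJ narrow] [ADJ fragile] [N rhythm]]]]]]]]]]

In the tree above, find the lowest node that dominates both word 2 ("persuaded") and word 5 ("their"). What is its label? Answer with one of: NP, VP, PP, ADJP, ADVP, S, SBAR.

VP

Both words fall inside [VP persuaded him that their hidden road below me sat after each complex premise beside some narrow fragile rhythm] (words 2–19), and no smaller constituent contains them both. Label: VP.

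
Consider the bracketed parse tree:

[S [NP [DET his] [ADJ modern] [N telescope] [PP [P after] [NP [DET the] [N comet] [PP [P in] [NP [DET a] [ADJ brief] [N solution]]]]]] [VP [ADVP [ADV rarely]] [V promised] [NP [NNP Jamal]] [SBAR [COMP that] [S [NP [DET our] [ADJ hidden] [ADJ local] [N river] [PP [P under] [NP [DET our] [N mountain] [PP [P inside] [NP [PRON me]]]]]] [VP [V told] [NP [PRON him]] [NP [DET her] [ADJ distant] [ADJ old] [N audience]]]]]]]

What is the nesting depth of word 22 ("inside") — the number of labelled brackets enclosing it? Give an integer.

The word sits inside P, which is inside PP, inside NP, inside PP, inside NP, inside S, inside SBAR, inside VP, inside S — 9 brackets in all.

9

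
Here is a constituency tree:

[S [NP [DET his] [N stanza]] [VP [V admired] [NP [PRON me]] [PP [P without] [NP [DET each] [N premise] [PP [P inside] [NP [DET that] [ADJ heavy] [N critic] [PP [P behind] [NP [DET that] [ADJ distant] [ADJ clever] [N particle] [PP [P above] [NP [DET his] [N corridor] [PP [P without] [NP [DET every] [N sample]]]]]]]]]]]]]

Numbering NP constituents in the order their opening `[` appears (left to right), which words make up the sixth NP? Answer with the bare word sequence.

his corridor without every sample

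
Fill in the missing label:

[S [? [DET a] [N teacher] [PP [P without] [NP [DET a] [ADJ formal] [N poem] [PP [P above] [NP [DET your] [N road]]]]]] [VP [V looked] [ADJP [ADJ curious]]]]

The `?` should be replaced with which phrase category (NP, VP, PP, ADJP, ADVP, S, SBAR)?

NP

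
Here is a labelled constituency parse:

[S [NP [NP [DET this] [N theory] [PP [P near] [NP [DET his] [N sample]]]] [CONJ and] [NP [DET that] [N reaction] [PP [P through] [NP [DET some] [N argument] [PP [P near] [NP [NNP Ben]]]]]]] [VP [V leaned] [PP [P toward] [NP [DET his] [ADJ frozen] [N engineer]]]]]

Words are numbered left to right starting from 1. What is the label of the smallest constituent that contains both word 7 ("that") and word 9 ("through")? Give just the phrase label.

Both words fall inside [NP that reaction through some argument near Ben] (words 7–13), and no smaller constituent contains them both. Label: NP.

NP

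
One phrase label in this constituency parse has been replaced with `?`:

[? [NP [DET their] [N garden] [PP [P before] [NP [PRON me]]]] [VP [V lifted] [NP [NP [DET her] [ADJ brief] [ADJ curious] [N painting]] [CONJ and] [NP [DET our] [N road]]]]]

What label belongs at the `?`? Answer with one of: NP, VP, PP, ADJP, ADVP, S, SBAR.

S

A constituent whose immediate children are NP, VP is a clause: S.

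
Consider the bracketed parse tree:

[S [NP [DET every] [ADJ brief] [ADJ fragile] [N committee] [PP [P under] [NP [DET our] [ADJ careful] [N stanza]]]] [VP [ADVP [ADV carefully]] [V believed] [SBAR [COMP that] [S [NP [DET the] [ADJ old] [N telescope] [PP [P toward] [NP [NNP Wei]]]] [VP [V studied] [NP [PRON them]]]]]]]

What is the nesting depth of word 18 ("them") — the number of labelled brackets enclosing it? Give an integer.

7

Counting open brackets not yet closed at "them": [S [VP [SBAR [S [VP [NP [PRON = 7.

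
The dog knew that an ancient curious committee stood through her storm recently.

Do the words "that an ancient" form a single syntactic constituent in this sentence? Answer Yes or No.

No

"that" belongs to the complementizer "that" while "ancient" belongs to the clause "an ancient curious committee stood through her storm recently"; a span that runs across that boundary is not a single phrase.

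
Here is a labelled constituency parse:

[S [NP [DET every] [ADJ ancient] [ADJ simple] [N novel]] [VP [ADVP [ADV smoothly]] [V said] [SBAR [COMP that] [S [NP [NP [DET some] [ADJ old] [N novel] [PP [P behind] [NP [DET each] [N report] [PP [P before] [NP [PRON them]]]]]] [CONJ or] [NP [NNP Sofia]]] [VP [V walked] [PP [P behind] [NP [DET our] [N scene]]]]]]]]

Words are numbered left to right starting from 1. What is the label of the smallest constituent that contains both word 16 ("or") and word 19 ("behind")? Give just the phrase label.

Both words fall inside [S some old novel behind each report before them or Sofia walked behind our scene] (words 8–21), and no smaller constituent contains them both. Label: S.

S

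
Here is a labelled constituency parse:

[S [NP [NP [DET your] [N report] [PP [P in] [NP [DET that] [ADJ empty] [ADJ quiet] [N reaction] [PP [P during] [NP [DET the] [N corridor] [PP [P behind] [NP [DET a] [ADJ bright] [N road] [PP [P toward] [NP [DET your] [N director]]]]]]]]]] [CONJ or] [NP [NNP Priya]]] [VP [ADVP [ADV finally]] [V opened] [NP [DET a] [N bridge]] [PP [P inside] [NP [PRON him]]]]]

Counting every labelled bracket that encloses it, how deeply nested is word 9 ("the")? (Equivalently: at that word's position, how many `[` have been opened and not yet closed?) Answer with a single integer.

8

Path from the root down to the word: S → NP → NP → PP → NP → PP → NP → DET. That is 8 enclosing brackets.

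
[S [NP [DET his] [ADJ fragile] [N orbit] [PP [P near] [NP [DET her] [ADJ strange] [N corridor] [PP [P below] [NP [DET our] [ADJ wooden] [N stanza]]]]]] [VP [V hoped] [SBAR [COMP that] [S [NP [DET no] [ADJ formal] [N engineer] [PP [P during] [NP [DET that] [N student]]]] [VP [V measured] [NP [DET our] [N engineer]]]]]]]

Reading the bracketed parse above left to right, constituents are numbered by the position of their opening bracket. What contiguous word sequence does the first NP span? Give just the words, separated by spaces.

his fragile orbit near her strange corridor below our wooden stanza

The NP opening brackets appear, in order, over: "his fragile orbit near her strange corridor below our wooden stanza"; "her strange corridor below our wooden stanza"; "our wooden stanza"; "no formal engineer during that student"; "that student"; "our engineer". The first one spans "his fragile orbit near her strange corridor below our wooden stanza".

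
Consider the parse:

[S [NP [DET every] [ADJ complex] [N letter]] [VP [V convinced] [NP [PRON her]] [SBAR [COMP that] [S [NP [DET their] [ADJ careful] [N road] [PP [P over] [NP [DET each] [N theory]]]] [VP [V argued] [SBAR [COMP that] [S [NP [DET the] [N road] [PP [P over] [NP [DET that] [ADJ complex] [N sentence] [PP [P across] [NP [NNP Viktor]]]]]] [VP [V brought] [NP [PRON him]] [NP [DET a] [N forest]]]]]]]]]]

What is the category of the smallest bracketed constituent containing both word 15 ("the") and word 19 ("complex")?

The smallest bracket enclosing both words is [NP the road over that complex sentence across Viktor], so the label is NP.

NP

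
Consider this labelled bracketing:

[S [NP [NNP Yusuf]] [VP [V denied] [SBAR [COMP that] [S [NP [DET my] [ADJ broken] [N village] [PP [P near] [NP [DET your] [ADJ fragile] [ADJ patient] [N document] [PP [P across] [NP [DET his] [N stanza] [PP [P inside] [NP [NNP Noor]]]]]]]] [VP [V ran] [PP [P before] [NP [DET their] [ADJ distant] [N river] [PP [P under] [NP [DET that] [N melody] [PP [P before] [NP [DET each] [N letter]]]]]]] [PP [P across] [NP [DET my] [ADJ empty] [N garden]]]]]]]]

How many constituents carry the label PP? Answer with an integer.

7

Scanning left to right, an opening `[PP` appears at word positions 7, 12, 15, 18, 22, 25, 28 — 7 in total.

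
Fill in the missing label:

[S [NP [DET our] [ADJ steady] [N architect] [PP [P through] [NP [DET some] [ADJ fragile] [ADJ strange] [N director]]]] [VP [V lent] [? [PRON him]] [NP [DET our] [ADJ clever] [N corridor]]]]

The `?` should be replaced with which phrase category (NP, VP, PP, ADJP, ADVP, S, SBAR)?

NP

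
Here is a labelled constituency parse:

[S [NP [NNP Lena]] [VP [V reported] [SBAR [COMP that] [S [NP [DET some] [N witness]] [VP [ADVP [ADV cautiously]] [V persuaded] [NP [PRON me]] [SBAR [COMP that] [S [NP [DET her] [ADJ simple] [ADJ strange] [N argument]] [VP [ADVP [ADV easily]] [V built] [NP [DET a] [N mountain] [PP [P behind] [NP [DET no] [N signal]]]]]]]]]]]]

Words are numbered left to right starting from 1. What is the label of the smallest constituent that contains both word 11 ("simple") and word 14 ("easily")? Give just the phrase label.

S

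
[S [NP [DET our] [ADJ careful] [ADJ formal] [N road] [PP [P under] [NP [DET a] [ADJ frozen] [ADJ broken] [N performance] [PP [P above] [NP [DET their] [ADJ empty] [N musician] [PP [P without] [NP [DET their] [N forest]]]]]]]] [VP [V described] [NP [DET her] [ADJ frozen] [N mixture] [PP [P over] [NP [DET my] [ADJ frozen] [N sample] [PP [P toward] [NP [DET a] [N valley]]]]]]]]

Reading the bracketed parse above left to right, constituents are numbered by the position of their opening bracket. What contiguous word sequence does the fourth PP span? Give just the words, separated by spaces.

over my frozen sample toward a valley

In left-to-right order the PP constituents are "under a frozen broken performance above their empty musician without their forest"; "above their empty musician without their forest"; "without their forest"; "over my frozen sample toward a valley"; "toward a valley". Number 4 is "over my frozen sample toward a valley".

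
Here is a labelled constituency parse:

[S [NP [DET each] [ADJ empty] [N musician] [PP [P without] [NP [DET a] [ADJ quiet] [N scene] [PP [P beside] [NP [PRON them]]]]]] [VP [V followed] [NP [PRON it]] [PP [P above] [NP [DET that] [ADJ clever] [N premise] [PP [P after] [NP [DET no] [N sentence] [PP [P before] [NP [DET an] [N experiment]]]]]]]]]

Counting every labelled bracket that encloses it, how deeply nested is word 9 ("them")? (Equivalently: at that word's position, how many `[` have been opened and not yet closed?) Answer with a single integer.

7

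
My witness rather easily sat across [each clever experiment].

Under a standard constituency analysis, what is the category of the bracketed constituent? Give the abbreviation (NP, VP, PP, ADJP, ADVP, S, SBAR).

NP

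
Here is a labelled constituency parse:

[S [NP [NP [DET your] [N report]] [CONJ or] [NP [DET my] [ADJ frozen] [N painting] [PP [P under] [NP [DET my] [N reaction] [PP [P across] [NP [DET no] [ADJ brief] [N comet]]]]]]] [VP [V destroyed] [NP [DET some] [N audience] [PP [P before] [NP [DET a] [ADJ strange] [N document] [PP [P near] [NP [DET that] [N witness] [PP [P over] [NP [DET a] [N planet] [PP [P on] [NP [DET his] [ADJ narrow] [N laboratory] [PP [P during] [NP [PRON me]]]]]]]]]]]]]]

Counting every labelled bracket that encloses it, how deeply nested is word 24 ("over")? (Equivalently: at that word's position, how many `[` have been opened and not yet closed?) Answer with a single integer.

9

The word sits inside P, which is inside PP, inside NP, inside PP, inside NP, inside PP, inside NP, inside VP, inside S — 9 brackets in all.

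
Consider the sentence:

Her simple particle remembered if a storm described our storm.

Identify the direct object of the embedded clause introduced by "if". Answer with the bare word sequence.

"described" heads the VP of the embedded clause introduced by "if", and "our storm" is its direct object.

our storm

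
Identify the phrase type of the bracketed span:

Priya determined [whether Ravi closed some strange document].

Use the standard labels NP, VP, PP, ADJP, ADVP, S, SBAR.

"whether" is the head of the bracketed span, so the span is a subordinate clause: SBAR.

SBAR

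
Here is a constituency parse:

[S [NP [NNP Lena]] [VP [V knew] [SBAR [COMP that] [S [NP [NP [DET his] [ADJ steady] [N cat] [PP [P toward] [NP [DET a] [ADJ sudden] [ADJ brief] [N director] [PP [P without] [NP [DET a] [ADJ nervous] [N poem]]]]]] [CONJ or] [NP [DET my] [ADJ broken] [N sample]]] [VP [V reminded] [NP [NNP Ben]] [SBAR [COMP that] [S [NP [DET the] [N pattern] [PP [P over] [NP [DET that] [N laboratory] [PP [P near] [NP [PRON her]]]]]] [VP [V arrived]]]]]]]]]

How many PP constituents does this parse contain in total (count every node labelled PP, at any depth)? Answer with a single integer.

Listing each PP by its span: [PP toward a sudden brief director without a nervous poem]; [PP without a nervous poem]; [PP over that laboratory near her]; [PP near her] — that makes 4.

4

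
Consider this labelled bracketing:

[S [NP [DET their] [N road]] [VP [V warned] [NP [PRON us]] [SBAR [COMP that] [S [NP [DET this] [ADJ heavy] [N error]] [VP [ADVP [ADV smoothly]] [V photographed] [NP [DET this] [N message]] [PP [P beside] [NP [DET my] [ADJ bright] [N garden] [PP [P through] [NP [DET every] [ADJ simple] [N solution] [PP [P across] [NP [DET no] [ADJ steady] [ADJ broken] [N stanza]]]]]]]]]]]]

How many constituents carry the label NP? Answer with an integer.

Scanning left to right, an opening `[NP` appears at word positions 1, 4, 6, 11, 14, 18, 22 — 7 in total.

7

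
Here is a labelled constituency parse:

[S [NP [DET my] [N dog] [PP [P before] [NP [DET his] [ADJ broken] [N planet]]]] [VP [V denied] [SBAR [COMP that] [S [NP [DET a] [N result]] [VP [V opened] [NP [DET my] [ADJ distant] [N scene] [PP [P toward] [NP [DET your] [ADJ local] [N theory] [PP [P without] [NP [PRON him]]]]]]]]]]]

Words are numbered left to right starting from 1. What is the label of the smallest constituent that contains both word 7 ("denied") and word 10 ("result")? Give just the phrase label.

VP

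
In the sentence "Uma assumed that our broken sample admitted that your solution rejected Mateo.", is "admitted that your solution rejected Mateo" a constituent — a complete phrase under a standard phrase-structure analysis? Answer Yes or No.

Yes

These words form the whole verb phrase headed by "admitted", so yes — one constituent.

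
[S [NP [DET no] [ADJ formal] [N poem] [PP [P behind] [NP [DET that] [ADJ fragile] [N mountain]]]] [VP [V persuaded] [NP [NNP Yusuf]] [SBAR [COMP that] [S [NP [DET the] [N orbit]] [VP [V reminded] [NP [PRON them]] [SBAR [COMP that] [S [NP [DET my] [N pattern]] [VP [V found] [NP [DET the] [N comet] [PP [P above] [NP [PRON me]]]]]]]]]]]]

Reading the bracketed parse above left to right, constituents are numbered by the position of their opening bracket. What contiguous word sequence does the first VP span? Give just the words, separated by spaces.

persuaded Yusuf that the orbit reminded them that my pattern found the comet above me

Opening `[VP` markers occur at word positions 8, 13, 18; the first of these opens the constituent [VP persuaded Yusuf that the orbit reminded them that my pattern found the comet above me].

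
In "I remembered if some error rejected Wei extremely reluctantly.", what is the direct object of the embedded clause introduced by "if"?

The verb of the embedded clause introduced by "if" is "rejected"; its direct object is the NP "Wei".

Wei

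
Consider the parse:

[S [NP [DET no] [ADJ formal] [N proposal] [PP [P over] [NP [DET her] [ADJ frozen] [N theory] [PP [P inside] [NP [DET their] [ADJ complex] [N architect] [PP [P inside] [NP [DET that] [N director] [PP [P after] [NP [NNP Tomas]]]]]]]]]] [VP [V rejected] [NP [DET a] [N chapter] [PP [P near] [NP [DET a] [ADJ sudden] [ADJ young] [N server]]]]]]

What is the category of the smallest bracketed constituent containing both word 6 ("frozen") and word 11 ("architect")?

Word 6 lies under S → NP → PP → NP → ADJ; word 11 lies under S → NP → PP → NP → PP → NP → N. The lowest shared node is the NP.

NP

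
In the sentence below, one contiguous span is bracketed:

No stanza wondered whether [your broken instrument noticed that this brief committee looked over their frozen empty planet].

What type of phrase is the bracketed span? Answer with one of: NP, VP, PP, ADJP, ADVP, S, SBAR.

S

The bracketed span "your broken instrument noticed that this brief committee looked over their frozen empty planet" is headed by "noticed", making it a clause (S).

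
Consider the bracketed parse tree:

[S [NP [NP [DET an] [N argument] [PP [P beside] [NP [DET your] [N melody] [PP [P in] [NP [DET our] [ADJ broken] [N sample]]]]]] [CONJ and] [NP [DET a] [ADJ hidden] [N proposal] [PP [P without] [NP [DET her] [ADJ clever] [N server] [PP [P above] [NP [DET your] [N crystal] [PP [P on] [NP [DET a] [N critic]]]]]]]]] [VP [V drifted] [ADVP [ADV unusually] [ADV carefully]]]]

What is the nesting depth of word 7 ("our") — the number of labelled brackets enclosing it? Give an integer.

Path from the root down to the word: S → NP → NP → PP → NP → PP → NP → DET. That is 8 enclosing brackets.

8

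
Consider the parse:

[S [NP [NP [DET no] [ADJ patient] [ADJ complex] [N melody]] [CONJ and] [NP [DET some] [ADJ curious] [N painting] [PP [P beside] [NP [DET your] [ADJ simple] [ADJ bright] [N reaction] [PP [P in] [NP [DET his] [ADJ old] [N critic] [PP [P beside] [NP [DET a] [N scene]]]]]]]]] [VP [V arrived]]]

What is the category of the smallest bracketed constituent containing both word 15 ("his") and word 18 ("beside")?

NP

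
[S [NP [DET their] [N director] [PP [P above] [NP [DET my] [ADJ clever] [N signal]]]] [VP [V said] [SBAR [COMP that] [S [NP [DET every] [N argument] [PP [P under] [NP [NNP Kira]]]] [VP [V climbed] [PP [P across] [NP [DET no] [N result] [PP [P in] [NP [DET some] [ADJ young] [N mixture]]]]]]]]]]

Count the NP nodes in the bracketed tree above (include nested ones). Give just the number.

6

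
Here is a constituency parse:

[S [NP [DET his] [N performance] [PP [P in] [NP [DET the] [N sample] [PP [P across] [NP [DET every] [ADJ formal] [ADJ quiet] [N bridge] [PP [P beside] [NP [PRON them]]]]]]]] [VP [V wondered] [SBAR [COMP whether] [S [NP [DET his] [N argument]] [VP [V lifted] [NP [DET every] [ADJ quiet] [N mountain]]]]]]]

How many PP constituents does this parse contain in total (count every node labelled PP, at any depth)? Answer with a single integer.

3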